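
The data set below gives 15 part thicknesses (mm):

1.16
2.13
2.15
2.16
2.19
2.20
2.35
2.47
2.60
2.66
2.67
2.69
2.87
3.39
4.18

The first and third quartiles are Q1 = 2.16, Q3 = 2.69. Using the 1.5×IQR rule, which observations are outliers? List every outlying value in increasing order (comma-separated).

IQR = Q3 − Q1 = 2.69 − 2.16 = 0.53.
Lower fence = Q1 − 1.5·IQR = 2.16 − 0.795 = 1.365.
Upper fence = Q3 + 1.5·IQR = 2.69 + 0.795 = 3.485.
1.16 < 1.365 → outlier.
4.18 > 3.485 → outlier.
All remaining values lie within [1.365, 3.485].

1.16, 4.18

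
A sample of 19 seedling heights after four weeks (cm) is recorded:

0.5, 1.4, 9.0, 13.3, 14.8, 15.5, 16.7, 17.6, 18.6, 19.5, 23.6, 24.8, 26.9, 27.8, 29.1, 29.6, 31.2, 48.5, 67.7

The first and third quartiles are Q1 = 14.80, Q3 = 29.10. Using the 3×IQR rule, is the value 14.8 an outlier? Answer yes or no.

IQR = Q3 − Q1 = 29.10 − 14.80 = 14.30.
Lower fence = Q1 − 3·IQR = 14.80 − 42.90 = -28.10.
Upper fence = Q3 + 3·IQR = 29.10 + 42.90 = 72.00.
14.8 lies within [-28.10, 72.00].

no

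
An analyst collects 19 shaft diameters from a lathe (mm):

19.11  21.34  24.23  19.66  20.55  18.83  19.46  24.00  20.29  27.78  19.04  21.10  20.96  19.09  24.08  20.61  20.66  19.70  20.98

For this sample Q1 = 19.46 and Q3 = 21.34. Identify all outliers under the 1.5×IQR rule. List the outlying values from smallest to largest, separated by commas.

24.23, 27.78

IQR = Q3 − Q1 = 21.34 − 19.46 = 1.88.
Lower fence = Q1 − 1.5·IQR = 19.46 − 2.82 = 16.64.
Upper fence = Q3 + 1.5·IQR = 21.34 + 2.82 = 24.16.
24.23 > 24.16 → outlier.
27.78 > 24.16 → outlier.
All remaining values lie within [16.64, 24.16].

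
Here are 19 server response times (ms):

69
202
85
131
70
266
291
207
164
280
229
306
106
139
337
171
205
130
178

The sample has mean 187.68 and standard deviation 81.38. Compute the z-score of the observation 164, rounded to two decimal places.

-0.29

z = (164 − 187.68) / 81.38 = -0.29.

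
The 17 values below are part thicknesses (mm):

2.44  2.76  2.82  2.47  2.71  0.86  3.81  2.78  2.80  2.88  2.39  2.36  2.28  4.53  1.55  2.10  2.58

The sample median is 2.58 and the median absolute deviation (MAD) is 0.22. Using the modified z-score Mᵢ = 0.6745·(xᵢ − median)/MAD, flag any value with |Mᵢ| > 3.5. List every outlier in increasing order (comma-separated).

0.86, 3.81, 4.53

|Mᵢ| > 3.5 ⇔ |xᵢ − 2.58| > 3.5·0.22/0.6745 = 1.14.
So outliers lie outside [1.44, 3.72].
0.86: M = -5.27 → outlier.
3.81: M = 3.77 → outlier.
4.53: M = 5.98 → outlier.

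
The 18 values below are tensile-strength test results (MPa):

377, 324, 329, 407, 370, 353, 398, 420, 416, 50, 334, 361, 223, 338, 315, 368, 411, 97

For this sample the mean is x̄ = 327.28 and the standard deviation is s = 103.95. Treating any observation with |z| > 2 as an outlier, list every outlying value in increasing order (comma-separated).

Cutoffs at x̄ ± 2s: 327.28 ± 2·103.95 = [119.38, 535.18].
50: z = -2.67, |z| > 2 → outlier.
97: z = -2.22, |z| > 2 → outlier.
Every other value lies within [119.38, 535.18].

50, 97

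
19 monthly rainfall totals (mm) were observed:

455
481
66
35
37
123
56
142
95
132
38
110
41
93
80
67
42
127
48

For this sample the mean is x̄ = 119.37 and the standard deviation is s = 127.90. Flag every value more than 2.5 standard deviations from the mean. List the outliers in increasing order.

455, 481

Cutoffs at x̄ ± 2.5s: 119.37 ± 2.5·127.90 = [-200.38, 439.12].
455: z = 2.62, |z| > 2.5 → outlier.
481: z = 2.83, |z| > 2.5 → outlier.
Every other value lies within [-200.38, 439.12].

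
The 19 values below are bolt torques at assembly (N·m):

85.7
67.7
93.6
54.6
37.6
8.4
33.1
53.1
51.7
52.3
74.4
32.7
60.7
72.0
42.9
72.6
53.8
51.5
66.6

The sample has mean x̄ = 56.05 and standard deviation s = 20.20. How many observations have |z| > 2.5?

0

Cutoffs: x̄ ± 2.5s = [5.55, 106.55].
Every value lies within the cutoffs.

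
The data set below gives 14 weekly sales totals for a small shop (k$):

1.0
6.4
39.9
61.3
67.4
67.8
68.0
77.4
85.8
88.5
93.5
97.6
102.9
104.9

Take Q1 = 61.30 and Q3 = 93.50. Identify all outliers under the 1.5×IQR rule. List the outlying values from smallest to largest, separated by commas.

1.0, 6.4

IQR = Q3 − Q1 = 93.50 − 61.30 = 32.20.
Lower fence = Q1 − 1.5·IQR = 61.30 − 48.30 = 13.00.
Upper fence = Q3 + 1.5·IQR = 93.50 + 48.30 = 141.80.
1.0 < 13.00 → outlier.
6.4 < 13.00 → outlier.
All remaining values lie within [13.00, 141.80].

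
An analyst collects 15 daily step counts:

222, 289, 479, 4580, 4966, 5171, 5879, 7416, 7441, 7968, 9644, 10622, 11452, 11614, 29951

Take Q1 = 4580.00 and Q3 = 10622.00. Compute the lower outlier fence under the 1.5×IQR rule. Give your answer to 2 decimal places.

-4483.00

IQR = Q3 − Q1 = 10622.00 − 4580.00 = 6042.00.
Lower fence = Q1 − 1.5·IQR = 4580.00 − 9063.00 = -4483.00.
Upper fence = Q3 + 1.5·IQR = 10622.00 + 9063.00 = 19685.00.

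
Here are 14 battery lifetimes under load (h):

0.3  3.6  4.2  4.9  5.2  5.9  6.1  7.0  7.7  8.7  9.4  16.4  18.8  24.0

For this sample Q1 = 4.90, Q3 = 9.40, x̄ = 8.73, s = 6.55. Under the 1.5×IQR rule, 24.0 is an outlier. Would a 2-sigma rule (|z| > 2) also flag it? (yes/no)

z = (24.0 − 8.73) / 6.55 = 2.33.
|z| = 2.33 > 2.

yes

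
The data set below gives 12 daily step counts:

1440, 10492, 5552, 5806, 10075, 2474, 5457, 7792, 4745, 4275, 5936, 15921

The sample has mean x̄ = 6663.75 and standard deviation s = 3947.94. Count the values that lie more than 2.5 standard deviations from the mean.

0

Cutoffs: x̄ ± 2.5s = [-3206.10, 16533.60].
Every value lies within the cutoffs.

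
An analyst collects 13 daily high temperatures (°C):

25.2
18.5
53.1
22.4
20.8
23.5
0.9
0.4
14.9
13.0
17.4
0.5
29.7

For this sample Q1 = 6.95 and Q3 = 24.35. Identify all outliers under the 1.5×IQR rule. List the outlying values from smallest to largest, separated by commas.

IQR = Q3 − Q1 = 24.35 − 6.95 = 17.40.
Lower fence = Q1 − 1.5·IQR = 6.95 − 26.10 = -19.15.
Upper fence = Q3 + 1.5·IQR = 24.35 + 26.10 = 50.45.
53.1 > 50.45 → outlier.
All remaining values lie within [-19.15, 50.45].

53.1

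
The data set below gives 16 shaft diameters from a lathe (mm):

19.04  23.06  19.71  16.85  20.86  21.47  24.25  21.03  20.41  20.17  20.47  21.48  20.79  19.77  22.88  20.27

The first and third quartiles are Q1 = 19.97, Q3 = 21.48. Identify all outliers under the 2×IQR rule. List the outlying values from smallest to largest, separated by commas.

IQR = Q3 − Q1 = 21.48 − 19.97 = 1.51.
Lower fence = Q1 − 2·IQR = 19.97 − 3.02 = 16.95.
Upper fence = Q3 + 2·IQR = 21.48 + 3.02 = 24.50.
16.85 < 16.95 → outlier.
All remaining values lie within [16.95, 24.50].

16.85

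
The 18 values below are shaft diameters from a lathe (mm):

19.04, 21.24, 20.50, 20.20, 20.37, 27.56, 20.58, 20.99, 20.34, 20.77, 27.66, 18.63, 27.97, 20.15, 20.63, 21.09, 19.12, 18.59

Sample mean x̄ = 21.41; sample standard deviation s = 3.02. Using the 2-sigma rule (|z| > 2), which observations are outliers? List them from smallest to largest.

Cutoffs at x̄ ± 2s: 21.41 ± 2·3.02 = [15.37, 27.45].
27.56: z = 2.04, |z| > 2 → outlier.
27.66: z = 2.07, |z| > 2 → outlier.
27.97: z = 2.17, |z| > 2 → outlier.
Every other value lies within [15.37, 27.45].

27.56, 27.66, 27.97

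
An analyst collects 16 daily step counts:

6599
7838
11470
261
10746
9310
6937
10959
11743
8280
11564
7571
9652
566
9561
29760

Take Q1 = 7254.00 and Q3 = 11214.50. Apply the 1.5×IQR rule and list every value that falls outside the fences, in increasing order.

261, 566, 29760

IQR = Q3 − Q1 = 11214.50 − 7254.00 = 3960.50.
Lower fence = Q1 − 1.5·IQR = 7254.00 − 5940.75 = 1313.25.
Upper fence = Q3 + 1.5·IQR = 11214.50 + 5940.75 = 17155.25.
261 < 1313.25 → outlier.
566 < 1313.25 → outlier.
29760 > 17155.25 → outlier.
All remaining values lie within [1313.25, 17155.25].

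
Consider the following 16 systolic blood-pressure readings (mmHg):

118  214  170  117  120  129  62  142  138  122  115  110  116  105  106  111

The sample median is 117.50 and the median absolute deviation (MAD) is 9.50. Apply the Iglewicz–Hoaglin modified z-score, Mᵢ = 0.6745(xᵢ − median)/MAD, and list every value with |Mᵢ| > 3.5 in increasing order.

62, 170, 214

|Mᵢ| > 3.5 ⇔ |xᵢ − 117.50| > 3.5·9.50/0.6745 = 49.30.
So outliers lie outside [68.20, 166.80].
62: M = -3.94 → outlier.
170: M = 3.73 → outlier.
214: M = 6.85 → outlier.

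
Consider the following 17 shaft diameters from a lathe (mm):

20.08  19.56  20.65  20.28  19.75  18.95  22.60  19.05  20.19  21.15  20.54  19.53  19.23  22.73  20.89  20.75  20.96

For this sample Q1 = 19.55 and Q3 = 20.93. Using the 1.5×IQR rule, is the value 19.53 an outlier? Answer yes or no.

IQR = Q3 − Q1 = 20.93 − 19.55 = 1.38.
Lower fence = Q1 − 1.5·IQR = 19.55 − 2.07 = 17.48.
Upper fence = Q3 + 1.5·IQR = 20.93 + 2.07 = 23.00.
19.53 lies within [17.48, 23.00].

no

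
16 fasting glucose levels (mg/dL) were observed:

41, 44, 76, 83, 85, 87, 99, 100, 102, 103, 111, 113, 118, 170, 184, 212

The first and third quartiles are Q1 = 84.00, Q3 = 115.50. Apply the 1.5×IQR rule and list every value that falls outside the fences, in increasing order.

IQR = Q3 − Q1 = 115.50 − 84.00 = 31.50.
Lower fence = Q1 − 1.5·IQR = 84.00 − 47.25 = 36.75.
Upper fence = Q3 + 1.5·IQR = 115.50 + 47.25 = 162.75.
170 > 162.75 → outlier.
184 > 162.75 → outlier.
212 > 162.75 → outlier.
All remaining values lie within [36.75, 162.75].

170, 184, 212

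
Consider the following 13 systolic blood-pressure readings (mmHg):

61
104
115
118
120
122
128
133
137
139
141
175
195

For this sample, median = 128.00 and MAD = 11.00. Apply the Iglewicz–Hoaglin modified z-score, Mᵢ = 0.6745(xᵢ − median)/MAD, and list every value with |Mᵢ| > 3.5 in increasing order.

61, 195

|Mᵢ| > 3.5 ⇔ |xᵢ − 128.00| > 3.5·11.00/0.6745 = 57.08.
So outliers lie outside [70.92, 185.08].
61: M = -4.11 → outlier.
195: M = 4.11 → outlier.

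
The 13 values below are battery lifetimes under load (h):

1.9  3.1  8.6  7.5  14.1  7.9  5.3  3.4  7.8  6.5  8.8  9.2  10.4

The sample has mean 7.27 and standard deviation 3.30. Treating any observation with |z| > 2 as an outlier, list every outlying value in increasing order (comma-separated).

14.1

Cutoffs at x̄ ± 2s: 7.27 ± 2·3.30 = [0.67, 13.87].
14.1: z = 2.07, |z| > 2 → outlier.
Every other value lies within [0.67, 13.87].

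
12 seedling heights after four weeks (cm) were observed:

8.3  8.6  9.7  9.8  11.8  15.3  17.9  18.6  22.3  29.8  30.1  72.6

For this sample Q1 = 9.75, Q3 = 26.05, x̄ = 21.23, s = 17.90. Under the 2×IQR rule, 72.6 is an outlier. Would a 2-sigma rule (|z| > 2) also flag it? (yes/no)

z = (72.6 − 21.23) / 17.90 = 2.87.
|z| = 2.87 > 2.

yes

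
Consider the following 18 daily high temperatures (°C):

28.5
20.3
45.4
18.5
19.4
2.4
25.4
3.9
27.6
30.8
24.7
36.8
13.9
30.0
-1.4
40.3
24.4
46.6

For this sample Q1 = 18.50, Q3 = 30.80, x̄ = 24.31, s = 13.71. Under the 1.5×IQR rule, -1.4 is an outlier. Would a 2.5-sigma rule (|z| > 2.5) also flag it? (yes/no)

no

z = (-1.4 − 24.31) / 13.71 = -1.88.
|z| = 1.88 ≤ 2.5.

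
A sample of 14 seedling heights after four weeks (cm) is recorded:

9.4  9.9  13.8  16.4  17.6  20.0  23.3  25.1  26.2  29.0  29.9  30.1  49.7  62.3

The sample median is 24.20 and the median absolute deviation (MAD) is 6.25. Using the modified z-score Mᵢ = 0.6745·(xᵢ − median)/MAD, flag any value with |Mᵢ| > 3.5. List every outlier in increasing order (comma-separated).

|Mᵢ| > 3.5 ⇔ |xᵢ − 24.20| > 3.5·6.25/0.6745 = 32.43.
So outliers lie outside [-8.23, 56.63].
62.3: M = 4.11 → outlier.

62.3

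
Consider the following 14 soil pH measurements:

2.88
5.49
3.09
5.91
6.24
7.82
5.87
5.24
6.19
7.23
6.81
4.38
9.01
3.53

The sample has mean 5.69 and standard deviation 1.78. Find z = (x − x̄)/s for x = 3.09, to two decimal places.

z = (3.09 − 5.69) / 1.78 = -1.46.

-1.46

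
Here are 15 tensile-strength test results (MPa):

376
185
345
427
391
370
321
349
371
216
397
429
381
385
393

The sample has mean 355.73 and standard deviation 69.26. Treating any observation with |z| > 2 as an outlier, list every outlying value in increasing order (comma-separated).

Cutoffs at x̄ ± 2s: 355.73 ± 2·69.26 = [217.21, 494.25].
185: z = -2.47, |z| > 2 → outlier.
216: z = -2.02, |z| > 2 → outlier.
Every other value lies within [217.21, 494.25].

185, 216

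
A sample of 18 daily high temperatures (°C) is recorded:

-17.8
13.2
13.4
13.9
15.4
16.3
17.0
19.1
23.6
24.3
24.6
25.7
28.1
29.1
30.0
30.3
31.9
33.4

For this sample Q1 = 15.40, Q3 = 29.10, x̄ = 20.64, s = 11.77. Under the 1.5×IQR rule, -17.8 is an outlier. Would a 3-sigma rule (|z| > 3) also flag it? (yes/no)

yes

z = (-17.8 − 20.64) / 11.77 = -3.27.
|z| = 3.27 > 3.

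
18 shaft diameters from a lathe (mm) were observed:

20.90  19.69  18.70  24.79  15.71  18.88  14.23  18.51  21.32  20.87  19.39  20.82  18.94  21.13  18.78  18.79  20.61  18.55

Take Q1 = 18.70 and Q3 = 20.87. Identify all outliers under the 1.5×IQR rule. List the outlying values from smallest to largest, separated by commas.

14.23, 24.79

IQR = Q3 − Q1 = 20.87 − 18.70 = 2.17.
Lower fence = Q1 − 1.5·IQR = 18.70 − 3.255 = 15.445.
Upper fence = Q3 + 1.5·IQR = 20.87 + 3.255 = 24.125.
14.23 < 15.445 → outlier.
24.79 > 24.125 → outlier.
All remaining values lie within [15.445, 24.125].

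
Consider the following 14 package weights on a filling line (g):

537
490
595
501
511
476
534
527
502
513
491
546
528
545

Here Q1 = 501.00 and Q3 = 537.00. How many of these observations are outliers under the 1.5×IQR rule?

IQR = 36.00; fences at 501.00 − 54.00 = 447.00 and 537.00 + 54.00 = 591.00.
Outside the cutoffs: 595.

1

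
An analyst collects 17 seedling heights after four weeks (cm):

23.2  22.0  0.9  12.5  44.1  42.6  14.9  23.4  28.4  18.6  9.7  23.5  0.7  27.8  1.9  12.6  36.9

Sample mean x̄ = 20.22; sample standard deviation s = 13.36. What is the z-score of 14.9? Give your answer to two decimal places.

z = (14.9 − 20.22) / 13.36 = -0.40.

-0.40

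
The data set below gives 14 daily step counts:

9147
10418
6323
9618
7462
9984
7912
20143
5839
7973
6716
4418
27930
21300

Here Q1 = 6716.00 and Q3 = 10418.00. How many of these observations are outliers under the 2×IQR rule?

3

IQR = 3702.00; fences at 6716.00 − 7404.00 = -688.00 and 10418.00 + 7404.00 = 17822.00.
Outside the cutoffs: 20143, 21300, 27930.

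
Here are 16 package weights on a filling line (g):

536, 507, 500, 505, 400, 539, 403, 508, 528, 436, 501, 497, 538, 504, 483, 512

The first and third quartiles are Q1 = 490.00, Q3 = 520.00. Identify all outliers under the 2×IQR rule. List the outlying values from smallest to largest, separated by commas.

IQR = Q3 − Q1 = 520.00 − 490.00 = 30.00.
Lower fence = Q1 − 2·IQR = 490.00 − 60.00 = 430.00.
Upper fence = Q3 + 2·IQR = 520.00 + 60.00 = 580.00.
400 < 430.00 → outlier.
403 < 430.00 → outlier.
All remaining values lie within [430.00, 580.00].

400, 403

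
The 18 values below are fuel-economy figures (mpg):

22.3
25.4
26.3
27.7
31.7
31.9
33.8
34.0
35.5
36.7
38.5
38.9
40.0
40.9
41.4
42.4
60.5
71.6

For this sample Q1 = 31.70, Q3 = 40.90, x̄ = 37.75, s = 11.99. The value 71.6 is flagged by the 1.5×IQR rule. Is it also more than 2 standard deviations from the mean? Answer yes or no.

z = (71.6 − 37.75) / 11.99 = 2.82.
|z| = 2.82 > 2.

yes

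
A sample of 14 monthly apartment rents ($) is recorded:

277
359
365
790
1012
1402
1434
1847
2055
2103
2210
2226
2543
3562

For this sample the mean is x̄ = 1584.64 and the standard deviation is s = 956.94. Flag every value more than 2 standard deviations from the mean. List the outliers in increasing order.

Cutoffs at x̄ ± 2s: 1584.64 ± 2·956.94 = [-329.24, 3498.52].
3562: z = 2.07, |z| > 2 → outlier.
Every other value lies within [-329.24, 3498.52].

3562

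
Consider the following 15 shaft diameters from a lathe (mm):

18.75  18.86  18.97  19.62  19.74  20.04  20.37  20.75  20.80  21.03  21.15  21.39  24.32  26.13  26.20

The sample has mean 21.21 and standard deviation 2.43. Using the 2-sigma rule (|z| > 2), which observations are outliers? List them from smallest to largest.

26.13, 26.20

Cutoffs at x̄ ± 2s: 21.21 ± 2·2.43 = [16.35, 26.07].
26.13: z = 2.02, |z| > 2 → outlier.
26.20: z = 2.05, |z| > 2 → outlier.
Every other value lies within [16.35, 26.07].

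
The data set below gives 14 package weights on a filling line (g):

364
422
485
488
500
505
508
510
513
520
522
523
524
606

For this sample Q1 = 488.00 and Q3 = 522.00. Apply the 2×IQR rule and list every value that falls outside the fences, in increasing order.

IQR = Q3 − Q1 = 522.00 − 488.00 = 34.00.
Lower fence = Q1 − 2·IQR = 488.00 − 68.00 = 420.00.
Upper fence = Q3 + 2·IQR = 522.00 + 68.00 = 590.00.
364 < 420.00 → outlier.
606 > 590.00 → outlier.
All remaining values lie within [420.00, 590.00].

364, 606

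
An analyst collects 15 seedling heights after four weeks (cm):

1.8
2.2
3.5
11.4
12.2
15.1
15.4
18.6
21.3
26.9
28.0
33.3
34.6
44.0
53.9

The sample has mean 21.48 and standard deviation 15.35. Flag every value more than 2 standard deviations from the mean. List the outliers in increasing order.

Cutoffs at x̄ ± 2s: 21.48 ± 2·15.35 = [-9.22, 52.18].
53.9: z = 2.11, |z| > 2 → outlier.
Every other value lies within [-9.22, 52.18].

53.9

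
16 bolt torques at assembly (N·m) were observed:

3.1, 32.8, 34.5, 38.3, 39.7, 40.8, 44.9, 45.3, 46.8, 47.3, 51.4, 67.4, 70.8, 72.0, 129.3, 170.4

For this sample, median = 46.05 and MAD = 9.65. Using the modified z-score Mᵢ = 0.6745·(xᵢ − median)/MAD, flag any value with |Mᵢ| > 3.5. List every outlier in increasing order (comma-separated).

129.3, 170.4

|Mᵢ| > 3.5 ⇔ |xᵢ − 46.05| > 3.5·9.65/0.6745 = 50.07.
So outliers lie outside [-4.02, 96.12].
129.3: M = 5.82 → outlier.
170.4: M = 8.69 → outlier.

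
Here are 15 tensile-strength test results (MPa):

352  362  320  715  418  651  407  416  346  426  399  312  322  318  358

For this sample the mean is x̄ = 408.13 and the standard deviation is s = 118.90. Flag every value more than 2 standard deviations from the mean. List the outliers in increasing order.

Cutoffs at x̄ ± 2s: 408.13 ± 2·118.90 = [170.33, 645.93].
651: z = 2.04, |z| > 2 → outlier.
715: z = 2.58, |z| > 2 → outlier.
Every other value lies within [170.33, 645.93].

651, 715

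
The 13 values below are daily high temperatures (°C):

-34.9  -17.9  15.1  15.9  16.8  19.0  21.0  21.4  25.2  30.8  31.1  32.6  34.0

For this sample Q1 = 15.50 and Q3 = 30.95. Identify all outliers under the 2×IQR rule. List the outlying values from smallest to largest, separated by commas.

IQR = Q3 − Q1 = 30.95 − 15.50 = 15.45.
Lower fence = Q1 − 2·IQR = 15.50 − 30.90 = -15.40.
Upper fence = Q3 + 2·IQR = 30.95 + 30.90 = 61.85.
-34.9 < -15.40 → outlier.
-17.9 < -15.40 → outlier.
All remaining values lie within [-15.40, 61.85].

-34.9, -17.9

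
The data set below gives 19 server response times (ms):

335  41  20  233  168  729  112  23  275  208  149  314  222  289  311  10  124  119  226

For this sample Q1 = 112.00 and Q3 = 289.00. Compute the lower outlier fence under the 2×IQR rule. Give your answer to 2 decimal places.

-242.00

IQR = Q3 − Q1 = 289.00 − 112.00 = 177.00.
Lower fence = Q1 − 2·IQR = 112.00 − 354.00 = -242.00.
Upper fence = Q3 + 2·IQR = 289.00 + 354.00 = 643.00.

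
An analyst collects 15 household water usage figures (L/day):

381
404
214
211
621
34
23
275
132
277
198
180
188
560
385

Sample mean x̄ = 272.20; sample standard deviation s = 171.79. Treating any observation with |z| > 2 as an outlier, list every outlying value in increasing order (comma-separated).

Cutoffs at x̄ ± 2s: 272.20 ± 2·171.79 = [-71.38, 615.78].
621: z = 2.03, |z| > 2 → outlier.
Every other value lies within [-71.38, 615.78].

621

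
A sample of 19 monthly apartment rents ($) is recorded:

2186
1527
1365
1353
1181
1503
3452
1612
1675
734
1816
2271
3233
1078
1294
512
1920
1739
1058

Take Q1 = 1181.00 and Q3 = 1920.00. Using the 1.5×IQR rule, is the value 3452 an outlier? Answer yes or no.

IQR = Q3 − Q1 = 1920.00 − 1181.00 = 739.00.
Lower fence = Q1 − 1.5·IQR = 1181.00 − 1108.50 = 72.50.
Upper fence = Q3 + 1.5·IQR = 1920.00 + 1108.50 = 3028.50.
3452 lies above the upper fence.

yes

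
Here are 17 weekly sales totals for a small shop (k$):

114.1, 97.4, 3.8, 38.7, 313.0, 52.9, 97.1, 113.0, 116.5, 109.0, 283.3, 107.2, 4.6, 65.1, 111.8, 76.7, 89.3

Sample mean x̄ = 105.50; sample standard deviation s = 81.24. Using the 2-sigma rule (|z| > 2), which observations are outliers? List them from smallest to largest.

Cutoffs at x̄ ± 2s: 105.50 ± 2·81.24 = [-56.98, 267.98].
283.3: z = 2.19, |z| > 2 → outlier.
313.0: z = 2.55, |z| > 2 → outlier.
Every other value lies within [-56.98, 267.98].

283.3, 313.0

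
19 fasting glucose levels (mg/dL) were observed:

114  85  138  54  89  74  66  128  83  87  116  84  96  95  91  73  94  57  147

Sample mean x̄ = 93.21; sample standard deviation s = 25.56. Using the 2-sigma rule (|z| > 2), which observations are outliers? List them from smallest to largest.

147

Cutoffs at x̄ ± 2s: 93.21 ± 2·25.56 = [42.09, 144.33].
147: z = 2.10, |z| > 2 → outlier.
Every other value lies within [42.09, 144.33].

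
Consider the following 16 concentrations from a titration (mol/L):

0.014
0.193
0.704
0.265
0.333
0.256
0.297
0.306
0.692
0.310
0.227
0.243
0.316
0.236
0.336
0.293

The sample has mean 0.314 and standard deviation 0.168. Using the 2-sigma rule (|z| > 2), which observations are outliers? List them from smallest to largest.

0.692, 0.704

Cutoffs at x̄ ± 2s: 0.314 ± 2·0.168 = [-0.022, 0.650].
0.692: z = 2.25, |z| > 2 → outlier.
0.704: z = 2.32, |z| > 2 → outlier.
Every other value lies within [-0.022, 0.650].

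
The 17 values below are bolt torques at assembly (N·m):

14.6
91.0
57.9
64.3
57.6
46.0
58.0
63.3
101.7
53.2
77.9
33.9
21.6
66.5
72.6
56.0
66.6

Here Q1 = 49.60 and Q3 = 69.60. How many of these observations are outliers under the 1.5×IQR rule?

IQR = 20.00; fences at 49.60 − 30.00 = 19.60 and 69.60 + 30.00 = 99.60.
Outside the cutoffs: 14.6, 101.7.

2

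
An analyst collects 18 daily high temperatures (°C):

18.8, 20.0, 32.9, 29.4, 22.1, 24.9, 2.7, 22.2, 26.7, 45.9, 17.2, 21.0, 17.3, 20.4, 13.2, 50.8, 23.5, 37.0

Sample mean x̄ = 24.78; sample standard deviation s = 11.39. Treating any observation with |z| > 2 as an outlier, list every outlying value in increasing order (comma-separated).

Cutoffs at x̄ ± 2s: 24.78 ± 2·11.39 = [2.00, 47.56].
50.8: z = 2.28, |z| > 2 → outlier.
Every other value lies within [2.00, 47.56].

50.8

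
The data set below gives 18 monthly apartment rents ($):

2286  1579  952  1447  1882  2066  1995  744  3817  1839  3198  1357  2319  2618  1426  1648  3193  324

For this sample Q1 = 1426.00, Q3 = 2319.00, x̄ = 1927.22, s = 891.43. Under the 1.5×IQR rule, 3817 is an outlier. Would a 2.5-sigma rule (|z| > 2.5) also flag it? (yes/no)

z = (3817 − 1927.22) / 891.43 = 2.12.
|z| = 2.12 ≤ 2.5.

no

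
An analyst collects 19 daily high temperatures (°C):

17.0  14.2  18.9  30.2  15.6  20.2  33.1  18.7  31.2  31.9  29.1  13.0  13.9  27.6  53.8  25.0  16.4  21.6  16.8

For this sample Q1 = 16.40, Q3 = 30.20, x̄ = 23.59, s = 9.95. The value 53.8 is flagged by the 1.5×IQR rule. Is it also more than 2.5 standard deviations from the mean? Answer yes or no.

z = (53.8 − 23.59) / 9.95 = 3.04.
|z| = 3.04 > 2.5.

yes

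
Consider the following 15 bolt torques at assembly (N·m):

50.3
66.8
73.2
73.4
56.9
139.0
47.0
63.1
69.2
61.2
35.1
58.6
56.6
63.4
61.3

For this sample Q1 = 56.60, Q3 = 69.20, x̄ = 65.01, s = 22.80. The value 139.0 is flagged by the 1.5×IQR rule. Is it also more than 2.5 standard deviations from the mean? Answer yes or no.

yes

z = (139.0 − 65.01) / 22.80 = 3.25.
|z| = 3.25 > 2.5.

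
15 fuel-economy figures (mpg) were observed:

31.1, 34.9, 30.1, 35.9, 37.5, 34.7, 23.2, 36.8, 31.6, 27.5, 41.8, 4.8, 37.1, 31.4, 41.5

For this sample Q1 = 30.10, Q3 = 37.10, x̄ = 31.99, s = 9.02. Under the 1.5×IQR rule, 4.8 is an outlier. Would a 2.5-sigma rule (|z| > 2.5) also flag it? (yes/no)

yes

z = (4.8 − 31.99) / 9.02 = -3.01.
|z| = 3.01 > 2.5.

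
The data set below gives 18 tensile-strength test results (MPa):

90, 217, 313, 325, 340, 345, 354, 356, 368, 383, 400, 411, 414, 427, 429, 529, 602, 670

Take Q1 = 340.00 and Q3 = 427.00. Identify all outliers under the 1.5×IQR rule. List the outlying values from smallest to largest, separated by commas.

IQR = Q3 − Q1 = 427.00 − 340.00 = 87.00.
Lower fence = Q1 − 1.5·IQR = 340.00 − 130.50 = 209.50.
Upper fence = Q3 + 1.5·IQR = 427.00 + 130.50 = 557.50.
90 < 209.50 → outlier.
602 > 557.50 → outlier.
670 > 557.50 → outlier.
All remaining values lie within [209.50, 557.50].

90, 602, 670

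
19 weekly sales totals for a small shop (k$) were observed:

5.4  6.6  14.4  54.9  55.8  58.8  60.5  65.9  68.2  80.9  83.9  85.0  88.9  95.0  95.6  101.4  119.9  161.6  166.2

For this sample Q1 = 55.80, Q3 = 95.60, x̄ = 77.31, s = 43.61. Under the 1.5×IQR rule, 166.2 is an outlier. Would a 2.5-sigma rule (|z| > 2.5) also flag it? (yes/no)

no

z = (166.2 − 77.31) / 43.61 = 2.04.
|z| = 2.04 ≤ 2.5.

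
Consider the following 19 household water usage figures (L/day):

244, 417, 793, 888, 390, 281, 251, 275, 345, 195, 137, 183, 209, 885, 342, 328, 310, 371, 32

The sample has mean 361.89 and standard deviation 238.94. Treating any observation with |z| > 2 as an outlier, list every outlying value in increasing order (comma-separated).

885, 888

Cutoffs at x̄ ± 2s: 361.89 ± 2·238.94 = [-115.99, 839.77].
885: z = 2.19, |z| > 2 → outlier.
888: z = 2.20, |z| > 2 → outlier.
Every other value lies within [-115.99, 839.77].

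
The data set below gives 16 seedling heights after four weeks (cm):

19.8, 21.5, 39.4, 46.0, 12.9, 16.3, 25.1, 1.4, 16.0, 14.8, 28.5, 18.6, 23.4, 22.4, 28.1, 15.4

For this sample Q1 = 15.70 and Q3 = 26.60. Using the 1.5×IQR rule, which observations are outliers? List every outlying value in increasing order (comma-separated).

IQR = Q3 − Q1 = 26.60 − 15.70 = 10.90.
Lower fence = Q1 − 1.5·IQR = 15.70 − 16.35 = -0.65.
Upper fence = Q3 + 1.5·IQR = 26.60 + 16.35 = 42.95.
46.0 > 42.95 → outlier.
All remaining values lie within [-0.65, 42.95].

46.0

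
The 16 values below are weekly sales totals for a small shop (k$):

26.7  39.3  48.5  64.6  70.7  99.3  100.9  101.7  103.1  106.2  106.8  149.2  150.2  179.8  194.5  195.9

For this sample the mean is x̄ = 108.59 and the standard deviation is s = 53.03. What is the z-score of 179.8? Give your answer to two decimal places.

z = (179.8 − 108.59) / 53.03 = 1.34.

1.34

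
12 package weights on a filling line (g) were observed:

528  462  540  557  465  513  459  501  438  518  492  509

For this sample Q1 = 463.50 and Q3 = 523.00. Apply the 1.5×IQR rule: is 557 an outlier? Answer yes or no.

IQR = Q3 − Q1 = 523.00 − 463.50 = 59.50.
Lower fence = Q1 − 1.5·IQR = 463.50 − 89.25 = 374.25.
Upper fence = Q3 + 1.5·IQR = 523.00 + 89.25 = 612.25.
557 lies within [374.25, 612.25].

no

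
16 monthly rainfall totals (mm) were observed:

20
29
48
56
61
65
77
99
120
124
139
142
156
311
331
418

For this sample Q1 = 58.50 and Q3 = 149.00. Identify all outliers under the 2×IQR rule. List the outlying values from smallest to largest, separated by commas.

IQR = Q3 − Q1 = 149.00 − 58.50 = 90.50.
Lower fence = Q1 − 2·IQR = 58.50 − 181.00 = -122.50.
Upper fence = Q3 + 2·IQR = 149.00 + 181.00 = 330.00.
331 > 330.00 → outlier.
418 > 330.00 → outlier.
All remaining values lie within [-122.50, 330.00].

331, 418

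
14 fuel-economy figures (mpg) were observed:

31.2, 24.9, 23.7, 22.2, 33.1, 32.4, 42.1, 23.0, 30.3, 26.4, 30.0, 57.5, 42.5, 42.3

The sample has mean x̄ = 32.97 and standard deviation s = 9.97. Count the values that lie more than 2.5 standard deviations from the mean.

Cutoffs: x̄ ± 2.5s = [8.045, 57.895].
Every value lies within the cutoffs.

0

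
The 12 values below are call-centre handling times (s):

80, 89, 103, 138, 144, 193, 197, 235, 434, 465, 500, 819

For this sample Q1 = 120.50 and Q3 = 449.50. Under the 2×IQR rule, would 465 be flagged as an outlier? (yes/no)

IQR = Q3 − Q1 = 449.50 − 120.50 = 329.00.
Lower fence = Q1 − 2·IQR = 120.50 − 658.00 = -537.50.
Upper fence = Q3 + 2·IQR = 449.50 + 658.00 = 1107.50.
465 lies within [-537.50, 1107.50].

no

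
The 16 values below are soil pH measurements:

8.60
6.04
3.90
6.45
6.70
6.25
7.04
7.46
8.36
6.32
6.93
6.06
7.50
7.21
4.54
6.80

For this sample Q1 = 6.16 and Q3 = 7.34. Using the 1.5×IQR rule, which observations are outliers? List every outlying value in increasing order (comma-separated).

IQR = Q3 − Q1 = 7.34 − 6.16 = 1.18.
Lower fence = Q1 − 1.5·IQR = 6.16 − 1.77 = 4.39.
Upper fence = Q3 + 1.5·IQR = 7.34 + 1.77 = 9.11.
3.90 < 4.39 → outlier.
All remaining values lie within [4.39, 9.11].

3.90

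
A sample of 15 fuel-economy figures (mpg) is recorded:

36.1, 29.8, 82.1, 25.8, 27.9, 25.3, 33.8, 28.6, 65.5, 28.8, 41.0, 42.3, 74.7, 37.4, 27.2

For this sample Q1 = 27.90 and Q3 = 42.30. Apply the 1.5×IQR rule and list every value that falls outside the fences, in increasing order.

IQR = Q3 − Q1 = 42.30 − 27.90 = 14.40.
Lower fence = Q1 − 1.5·IQR = 27.90 − 21.60 = 6.30.
Upper fence = Q3 + 1.5·IQR = 42.30 + 21.60 = 63.90.
65.5 > 63.90 → outlier.
74.7 > 63.90 → outlier.
82.1 > 63.90 → outlier.
All remaining values lie within [6.30, 63.90].

65.5, 74.7, 82.1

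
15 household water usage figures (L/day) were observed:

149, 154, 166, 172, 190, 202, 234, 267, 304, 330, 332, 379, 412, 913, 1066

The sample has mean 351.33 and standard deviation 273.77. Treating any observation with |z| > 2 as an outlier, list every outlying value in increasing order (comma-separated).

Cutoffs at x̄ ± 2s: 351.33 ± 2·273.77 = [-196.21, 898.87].
913: z = 2.05, |z| > 2 → outlier.
1066: z = 2.61, |z| > 2 → outlier.
Every other value lies within [-196.21, 898.87].

913, 1066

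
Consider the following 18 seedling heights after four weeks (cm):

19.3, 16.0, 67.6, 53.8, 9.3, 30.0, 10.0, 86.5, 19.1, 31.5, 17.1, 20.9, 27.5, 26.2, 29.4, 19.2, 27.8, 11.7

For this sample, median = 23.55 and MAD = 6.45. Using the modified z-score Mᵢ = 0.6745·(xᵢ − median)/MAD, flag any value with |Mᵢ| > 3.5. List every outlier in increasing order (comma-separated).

67.6, 86.5

|Mᵢ| > 3.5 ⇔ |xᵢ − 23.55| > 3.5·6.45/0.6745 = 33.47.
So outliers lie outside [-9.92, 57.02].
67.6: M = 4.61 → outlier.
86.5: M = 6.58 → outlier.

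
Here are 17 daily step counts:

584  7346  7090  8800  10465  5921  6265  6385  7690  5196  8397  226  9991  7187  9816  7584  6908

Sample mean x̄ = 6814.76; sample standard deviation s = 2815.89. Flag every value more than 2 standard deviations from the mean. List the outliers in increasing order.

226, 584

Cutoffs at x̄ ± 2s: 6814.76 ± 2·2815.89 = [1182.98, 12446.54].
226: z = -2.34, |z| > 2 → outlier.
584: z = -2.21, |z| > 2 → outlier.
Every other value lies within [1182.98, 12446.54].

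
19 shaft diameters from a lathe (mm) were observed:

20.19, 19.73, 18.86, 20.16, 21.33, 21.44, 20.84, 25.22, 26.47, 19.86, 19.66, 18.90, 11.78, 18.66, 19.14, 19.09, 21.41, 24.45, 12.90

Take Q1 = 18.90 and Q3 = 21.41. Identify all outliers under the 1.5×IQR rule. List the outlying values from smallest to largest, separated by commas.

11.78, 12.90, 25.22, 26.47

IQR = Q3 − Q1 = 21.41 − 18.90 = 2.51.
Lower fence = Q1 − 1.5·IQR = 18.90 − 3.765 = 15.135.
Upper fence = Q3 + 1.5·IQR = 21.41 + 3.765 = 25.175.
11.78 < 15.135 → outlier.
12.90 < 15.135 → outlier.
25.22 > 25.175 → outlier.
26.47 > 25.175 → outlier.
All remaining values lie within [15.135, 25.175].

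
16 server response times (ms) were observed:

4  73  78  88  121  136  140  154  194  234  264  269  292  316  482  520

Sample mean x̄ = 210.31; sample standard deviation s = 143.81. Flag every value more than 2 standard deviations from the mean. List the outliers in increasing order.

Cutoffs at x̄ ± 2s: 210.31 ± 2·143.81 = [-77.31, 497.93].
520: z = 2.15, |z| > 2 → outlier.
Every other value lies within [-77.31, 497.93].

520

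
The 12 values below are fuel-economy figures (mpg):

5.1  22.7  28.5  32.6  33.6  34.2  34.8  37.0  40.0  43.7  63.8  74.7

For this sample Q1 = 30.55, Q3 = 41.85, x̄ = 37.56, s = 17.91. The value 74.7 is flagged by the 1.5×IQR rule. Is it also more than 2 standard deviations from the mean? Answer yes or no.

yes

z = (74.7 − 37.56) / 17.91 = 2.07.
|z| = 2.07 > 2.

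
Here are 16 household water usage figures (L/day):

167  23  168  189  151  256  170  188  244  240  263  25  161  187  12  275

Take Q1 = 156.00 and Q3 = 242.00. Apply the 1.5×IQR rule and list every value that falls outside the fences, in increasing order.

IQR = Q3 − Q1 = 242.00 − 156.00 = 86.00.
Lower fence = Q1 − 1.5·IQR = 156.00 − 129.00 = 27.00.
Upper fence = Q3 + 1.5·IQR = 242.00 + 129.00 = 371.00.
12 < 27.00 → outlier.
23 < 27.00 → outlier.
25 < 27.00 → outlier.
All remaining values lie within [27.00, 371.00].

12, 23, 25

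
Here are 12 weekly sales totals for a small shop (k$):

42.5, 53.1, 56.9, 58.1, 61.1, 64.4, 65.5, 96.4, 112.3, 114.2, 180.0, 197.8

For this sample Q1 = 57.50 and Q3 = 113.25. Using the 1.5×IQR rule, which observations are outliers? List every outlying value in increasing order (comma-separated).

197.8

IQR = Q3 − Q1 = 113.25 − 57.50 = 55.75.
Lower fence = Q1 − 1.5·IQR = 57.50 − 83.625 = -26.125.
Upper fence = Q3 + 1.5·IQR = 113.25 + 83.625 = 196.875.
197.8 > 196.875 → outlier.
All remaining values lie within [-26.125, 196.875].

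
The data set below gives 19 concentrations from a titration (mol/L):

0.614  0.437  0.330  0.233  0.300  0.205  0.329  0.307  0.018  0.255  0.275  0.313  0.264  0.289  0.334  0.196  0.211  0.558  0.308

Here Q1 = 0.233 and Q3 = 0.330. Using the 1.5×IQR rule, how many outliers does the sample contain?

IQR = 0.097; fences at 0.233 − 0.1455 = 0.0875 and 0.330 + 0.1455 = 0.4755.
Outside the cutoffs: 0.018, 0.558, 0.614.

3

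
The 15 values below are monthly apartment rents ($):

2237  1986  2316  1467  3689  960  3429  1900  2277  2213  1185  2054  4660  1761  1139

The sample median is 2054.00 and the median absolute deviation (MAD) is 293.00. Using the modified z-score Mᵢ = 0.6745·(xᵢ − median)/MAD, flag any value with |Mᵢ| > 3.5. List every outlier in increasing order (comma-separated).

3689, 4660

|Mᵢ| > 3.5 ⇔ |xᵢ − 2054.00| > 3.5·293.00/0.6745 = 1520.39.
So outliers lie outside [533.61, 3574.39].
3689: M = 3.76 → outlier.
4660: M = 6.00 → outlier.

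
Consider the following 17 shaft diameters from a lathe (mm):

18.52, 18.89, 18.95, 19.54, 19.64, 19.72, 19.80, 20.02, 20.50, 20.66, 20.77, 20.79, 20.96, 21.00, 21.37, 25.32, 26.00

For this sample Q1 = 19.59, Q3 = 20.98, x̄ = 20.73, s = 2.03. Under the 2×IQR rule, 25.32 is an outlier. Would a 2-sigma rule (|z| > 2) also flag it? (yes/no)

z = (25.32 − 20.73) / 2.03 = 2.26.
|z| = 2.26 > 2.

yes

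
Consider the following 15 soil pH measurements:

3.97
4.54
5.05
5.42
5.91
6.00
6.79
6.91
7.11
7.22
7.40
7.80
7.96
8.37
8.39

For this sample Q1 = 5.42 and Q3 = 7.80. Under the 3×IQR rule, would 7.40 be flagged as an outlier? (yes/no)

IQR = Q3 − Q1 = 7.80 − 5.42 = 2.38.
Lower fence = Q1 − 3·IQR = 5.42 − 7.14 = -1.72.
Upper fence = Q3 + 3·IQR = 7.80 + 7.14 = 14.94.
7.40 lies within [-1.72, 14.94].

no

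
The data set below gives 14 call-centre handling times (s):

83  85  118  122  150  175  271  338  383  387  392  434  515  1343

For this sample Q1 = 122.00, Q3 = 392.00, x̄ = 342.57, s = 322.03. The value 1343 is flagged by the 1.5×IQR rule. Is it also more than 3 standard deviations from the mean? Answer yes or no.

z = (1343 − 342.57) / 322.03 = 3.11.
|z| = 3.11 > 3.

yes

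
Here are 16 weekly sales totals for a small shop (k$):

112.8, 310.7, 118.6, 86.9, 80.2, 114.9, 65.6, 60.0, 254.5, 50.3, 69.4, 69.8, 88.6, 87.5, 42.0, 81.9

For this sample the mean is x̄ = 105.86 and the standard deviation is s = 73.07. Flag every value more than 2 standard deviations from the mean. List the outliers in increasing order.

Cutoffs at x̄ ± 2s: 105.86 ± 2·73.07 = [-40.28, 252.00].
254.5: z = 2.03, |z| > 2 → outlier.
310.7: z = 2.80, |z| > 2 → outlier.
Every other value lies within [-40.28, 252.00].

254.5, 310.7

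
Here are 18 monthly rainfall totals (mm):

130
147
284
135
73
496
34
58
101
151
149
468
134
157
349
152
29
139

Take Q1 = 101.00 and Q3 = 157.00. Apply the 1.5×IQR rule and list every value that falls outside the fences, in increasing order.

IQR = Q3 − Q1 = 157.00 − 101.00 = 56.00.
Lower fence = Q1 − 1.5·IQR = 101.00 − 84.00 = 17.00.
Upper fence = Q3 + 1.5·IQR = 157.00 + 84.00 = 241.00.
284 > 241.00 → outlier.
349 > 241.00 → outlier.
468 > 241.00 → outlier.
496 > 241.00 → outlier.
All remaining values lie within [17.00, 241.00].

284, 349, 468, 496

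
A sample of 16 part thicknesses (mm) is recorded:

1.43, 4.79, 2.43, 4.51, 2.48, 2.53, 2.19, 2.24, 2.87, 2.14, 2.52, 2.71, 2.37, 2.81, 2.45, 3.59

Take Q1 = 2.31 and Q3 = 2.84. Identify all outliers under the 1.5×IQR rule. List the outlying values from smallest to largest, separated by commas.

1.43, 4.51, 4.79

IQR = Q3 − Q1 = 2.84 − 2.31 = 0.53.
Lower fence = Q1 − 1.5·IQR = 2.31 − 0.795 = 1.515.
Upper fence = Q3 + 1.5·IQR = 2.84 + 0.795 = 3.635.
1.43 < 1.515 → outlier.
4.51 > 3.635 → outlier.
4.79 > 3.635 → outlier.
All remaining values lie within [1.515, 3.635].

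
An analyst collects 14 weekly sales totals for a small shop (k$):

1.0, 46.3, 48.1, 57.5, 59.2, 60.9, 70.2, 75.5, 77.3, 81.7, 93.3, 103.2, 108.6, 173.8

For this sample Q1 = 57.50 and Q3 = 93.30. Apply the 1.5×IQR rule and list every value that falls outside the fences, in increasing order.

1.0, 173.8

IQR = Q3 − Q1 = 93.30 − 57.50 = 35.80.
Lower fence = Q1 − 1.5·IQR = 57.50 − 53.70 = 3.80.
Upper fence = Q3 + 1.5·IQR = 93.30 + 53.70 = 147.00.
1.0 < 3.80 → outlier.
173.8 > 147.00 → outlier.
All remaining values lie within [3.80, 147.00].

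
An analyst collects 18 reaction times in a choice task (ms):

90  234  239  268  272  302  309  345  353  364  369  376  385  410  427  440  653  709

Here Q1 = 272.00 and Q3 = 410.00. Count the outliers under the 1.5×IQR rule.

IQR = 138.00; fences at 272.00 − 207.00 = 65.00 and 410.00 + 207.00 = 617.00.
Outside the cutoffs: 653, 709.

2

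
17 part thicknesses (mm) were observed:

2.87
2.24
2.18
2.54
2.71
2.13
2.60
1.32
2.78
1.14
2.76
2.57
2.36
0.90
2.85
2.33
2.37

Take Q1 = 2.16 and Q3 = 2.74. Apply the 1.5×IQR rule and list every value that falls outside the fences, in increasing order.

0.90, 1.14

IQR = Q3 − Q1 = 2.74 − 2.16 = 0.58.
Lower fence = Q1 − 1.5·IQR = 2.16 − 0.87 = 1.29.
Upper fence = Q3 + 1.5·IQR = 2.74 + 0.87 = 3.61.
0.90 < 1.29 → outlier.
1.14 < 1.29 → outlier.
All remaining values lie within [1.29, 3.61].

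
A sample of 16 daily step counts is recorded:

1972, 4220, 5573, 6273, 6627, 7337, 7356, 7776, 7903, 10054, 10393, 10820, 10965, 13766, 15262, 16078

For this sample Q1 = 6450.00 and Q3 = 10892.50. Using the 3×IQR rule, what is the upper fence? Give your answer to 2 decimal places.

IQR = Q3 − Q1 = 10892.50 − 6450.00 = 4442.50.
Lower fence = Q1 − 3·IQR = 6450.00 − 13327.50 = -6877.50.
Upper fence = Q3 + 3·IQR = 10892.50 + 13327.50 = 24220.00.

24220.00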